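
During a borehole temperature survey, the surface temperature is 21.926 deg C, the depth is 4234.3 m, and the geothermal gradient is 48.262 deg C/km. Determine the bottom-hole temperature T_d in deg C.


T_d = T_surf + grad * d / 1000
T_d = 21.926 + 48.262 * 4234.3 / 1000
T_d = 226.28 deg C


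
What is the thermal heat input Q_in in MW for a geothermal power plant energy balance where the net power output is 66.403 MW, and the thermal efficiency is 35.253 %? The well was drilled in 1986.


Q_in = W_net / (eta / 100)
Q_in = 66.403 / (35.253 / 100)
Q_in = 188.36 MW


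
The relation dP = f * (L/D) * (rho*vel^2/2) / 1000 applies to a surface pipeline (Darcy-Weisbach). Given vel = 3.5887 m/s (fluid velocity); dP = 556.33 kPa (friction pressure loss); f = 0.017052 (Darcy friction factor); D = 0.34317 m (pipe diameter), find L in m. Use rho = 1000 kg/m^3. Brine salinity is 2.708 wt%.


L = dP*1000*D / (f*rho*vel^2/2)
L = 556.33*1000*0.34317 / (0.017052*1000*3.5887^2/2)
L = 1738.7 m


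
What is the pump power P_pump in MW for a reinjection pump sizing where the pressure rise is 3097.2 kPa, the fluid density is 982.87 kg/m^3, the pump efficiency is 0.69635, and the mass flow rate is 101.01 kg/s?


P_pump = mdot * dP / (rho * eta)
P_pump = 101.01 * 3097.2 / (982.87 * 0.69635)
P_pump = 457.0987 kW
Convert: 457.0987 kW * 0.001 = 0.45710 MW
P_pump = 0.45710 MW


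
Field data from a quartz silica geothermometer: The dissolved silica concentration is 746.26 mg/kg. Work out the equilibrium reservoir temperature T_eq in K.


T_eq = 1309 / (5.19 - log10(SiO2)) - 273.15
T_eq = 1309 / (5.19 - log10(746.26)) - 273.15
T_eq = 291.7779 deg C
Convert to K: 291.7779 + 273.15 = 564.93 K
T_eq = 564.93 K


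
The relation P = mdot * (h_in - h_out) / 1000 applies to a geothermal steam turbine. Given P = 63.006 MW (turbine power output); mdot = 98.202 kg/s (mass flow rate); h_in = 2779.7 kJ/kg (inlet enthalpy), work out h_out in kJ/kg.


h_out = h_in - P * 1000 / mdot
h_out = 2779.7 - 63.006 * 1000 / 98.202
h_out = 2138.1 kJ/kg


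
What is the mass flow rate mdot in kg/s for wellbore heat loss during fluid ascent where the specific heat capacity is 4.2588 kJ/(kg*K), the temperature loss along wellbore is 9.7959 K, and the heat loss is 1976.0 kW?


mdot = Q_loss / (cp * dT)
mdot = 1976.0 / (4.2588 * 9.7959)
mdot = 47.365 kg/s


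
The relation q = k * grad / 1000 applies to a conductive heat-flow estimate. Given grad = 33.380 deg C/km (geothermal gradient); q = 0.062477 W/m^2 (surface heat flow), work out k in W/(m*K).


k = q * 1000 / grad
k = 0.062477 * 1000 / 33.380
k = 1.8717 W/(m*K)


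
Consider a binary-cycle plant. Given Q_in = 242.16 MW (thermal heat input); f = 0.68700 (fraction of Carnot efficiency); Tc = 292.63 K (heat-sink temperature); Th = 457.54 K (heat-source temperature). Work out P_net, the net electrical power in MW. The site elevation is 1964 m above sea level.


Step 1: eta = (1 - Tc/Th)*f = (1 - 292.63/457.54)*0.687 = 0.2476137
Step 2: P_net = eta * Q_in = 0.2476137 * 242.16 = 59.962 MW
P_net = 59.962 MW


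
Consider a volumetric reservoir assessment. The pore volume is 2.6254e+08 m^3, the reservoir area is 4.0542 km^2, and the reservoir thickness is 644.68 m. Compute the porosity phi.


phi = Vp / (A * 1e6 * hr)
phi = 2.6254e+08 / (4.0542 * 1e6 * 644.68)
phi = 0.10045


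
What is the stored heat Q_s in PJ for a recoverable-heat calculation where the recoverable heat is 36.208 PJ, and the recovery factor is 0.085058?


Q_s = Q_rec / RF
Q_s = 36.208 / 0.085058
Q_s = 425.69 PJ


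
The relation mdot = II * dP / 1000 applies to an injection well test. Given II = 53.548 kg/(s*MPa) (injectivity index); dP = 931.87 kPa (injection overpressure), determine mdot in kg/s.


mdot = II * dP / 1000
mdot = 53.548 * 931.87 / 1000
mdot = 49.900 kg/s


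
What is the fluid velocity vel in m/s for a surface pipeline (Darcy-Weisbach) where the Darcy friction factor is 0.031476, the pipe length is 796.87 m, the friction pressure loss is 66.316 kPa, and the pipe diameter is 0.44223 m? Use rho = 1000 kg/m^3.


vel = sqrt(dP*1000*2*D / (f*L*rho))
vel = sqrt(66.316*1000*2*0.44223 / (0.031476*796.87*1000))
vel = 1.5292 m/s


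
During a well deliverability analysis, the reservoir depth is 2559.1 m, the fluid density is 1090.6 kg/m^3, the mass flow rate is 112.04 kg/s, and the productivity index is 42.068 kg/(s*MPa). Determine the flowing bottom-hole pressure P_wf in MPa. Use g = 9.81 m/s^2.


Step 1: P_i = rho*g*h/1e6 = 1090.6*9.81*2559.1/1e6 = 27.37926 MPa
Step 2: P_wf = P_i - mdot/PI = 27.37926 - 112.04/42.068 = 24.716 MPa
P_wf = 24.716 MPa


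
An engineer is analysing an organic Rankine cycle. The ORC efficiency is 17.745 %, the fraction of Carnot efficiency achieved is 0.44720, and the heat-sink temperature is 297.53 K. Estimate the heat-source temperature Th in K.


Th = Tc / (1 - (eta_orc/100)/f)
Th = 297.53 / (1 - (17.745/100)/0.44720)
Th = 493.25 K


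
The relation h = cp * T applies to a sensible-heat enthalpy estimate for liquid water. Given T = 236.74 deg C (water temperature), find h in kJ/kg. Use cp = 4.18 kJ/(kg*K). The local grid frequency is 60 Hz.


h = cp * T
h = 4.18 * 236.74
h = 989.57 kJ/kg


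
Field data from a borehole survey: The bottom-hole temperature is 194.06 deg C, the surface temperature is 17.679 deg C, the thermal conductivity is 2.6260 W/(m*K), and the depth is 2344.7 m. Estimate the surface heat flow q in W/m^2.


Step 1: grad = (T_d - T_surf)/d * 1000 = (194.06 - 17.679)/2344.7 * 1000 = 75.22540 deg C/km
Step 2: q = k * grad / 1000 = 2.626 * 75.22540 / 1000 = 0.19754 W/m^2
q = 0.19754 W/m^2


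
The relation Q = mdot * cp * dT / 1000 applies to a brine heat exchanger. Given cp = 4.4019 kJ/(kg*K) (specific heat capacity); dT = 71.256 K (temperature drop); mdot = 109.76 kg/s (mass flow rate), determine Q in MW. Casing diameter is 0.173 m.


Q = mdot * cp * dT / 1000
Q = 109.76 * 4.4019 * 71.256 / 1000
Q = 34.428 MW


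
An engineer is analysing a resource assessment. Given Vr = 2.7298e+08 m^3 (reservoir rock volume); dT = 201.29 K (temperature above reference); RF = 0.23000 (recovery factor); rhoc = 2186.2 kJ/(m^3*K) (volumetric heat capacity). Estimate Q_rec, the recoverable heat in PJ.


Step 1: Q_s = Vr*rhoc*dT/1e12 = 2.7298e+08*2186.2*201.29/1e12 = 120.1276 PJ
Step 2: Q_rec = Q_s * RF = 120.1276 * 0.23 = 27.629 PJ
Q_rec = 27.629 PJ


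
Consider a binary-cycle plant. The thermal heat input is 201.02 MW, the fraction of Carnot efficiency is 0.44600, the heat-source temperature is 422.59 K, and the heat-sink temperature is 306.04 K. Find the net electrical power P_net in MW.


Step 1: eta = (1 - Tc/Th)*f = (1 - 306.04/422.59)*0.446 = 0.1230065
Step 2: P_net = eta * Q_in = 0.1230065 * 201.02 = 24.727 MW
P_net = 24.727 MW


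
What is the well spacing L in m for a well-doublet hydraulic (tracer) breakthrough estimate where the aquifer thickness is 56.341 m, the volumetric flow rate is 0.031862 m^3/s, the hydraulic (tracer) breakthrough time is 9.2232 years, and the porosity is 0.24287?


L = sqrt(t_bt*365.25*86400*3*Qv / (pi*hr*phi))
L = sqrt(9.2232*365.25*86400*3*0.031862 / (pi*56.341*0.24287))
L = 804.48 m


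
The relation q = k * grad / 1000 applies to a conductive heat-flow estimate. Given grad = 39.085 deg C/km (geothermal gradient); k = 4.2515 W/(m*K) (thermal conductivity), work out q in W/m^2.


q = k * grad / 1000
q = 4.2515 * 39.085 / 1000
q = 0.16617 W/m^2


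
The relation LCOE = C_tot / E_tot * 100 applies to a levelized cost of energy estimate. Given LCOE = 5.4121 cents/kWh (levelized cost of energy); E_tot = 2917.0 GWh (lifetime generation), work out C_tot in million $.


C_tot = LCOE / 100 * E_tot
C_tot = 5.4121 / 100 * 2917.0
C_tot = 157.87 million $


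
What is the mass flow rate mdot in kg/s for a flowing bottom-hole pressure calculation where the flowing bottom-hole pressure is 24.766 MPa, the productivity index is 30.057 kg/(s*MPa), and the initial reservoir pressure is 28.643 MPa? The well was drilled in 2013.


mdot = (P_i - P_wf) * PI
mdot = (28.643 - 24.766) * 30.057
mdot = 116.53 kg/s


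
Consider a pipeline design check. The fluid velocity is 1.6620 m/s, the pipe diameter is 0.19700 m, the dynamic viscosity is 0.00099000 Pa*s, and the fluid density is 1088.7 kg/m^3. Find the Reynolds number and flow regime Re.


Step 1: Re = rho*vel*D/mu = 1088.7*1.662*0.197/0.00099 = 3.6006e+05
Step 2: Re = 3.6006e+05 > 4000, so flow is turbulent.
Re = 3.6006e+05 (turbulent)


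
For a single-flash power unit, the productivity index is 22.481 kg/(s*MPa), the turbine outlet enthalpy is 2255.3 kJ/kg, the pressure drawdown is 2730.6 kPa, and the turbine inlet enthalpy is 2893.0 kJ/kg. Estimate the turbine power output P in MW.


Step 1: mdot = PI * dP / 1000 = 22.481 * 2730.6 / 1000 = 61.38662 kg/s
Step 2: P = mdot*(h_in - h_out)/1000 = 61.38662*(2893.0 - 2255.3)/1000 = 39.146 MW
P = 39.146 MW


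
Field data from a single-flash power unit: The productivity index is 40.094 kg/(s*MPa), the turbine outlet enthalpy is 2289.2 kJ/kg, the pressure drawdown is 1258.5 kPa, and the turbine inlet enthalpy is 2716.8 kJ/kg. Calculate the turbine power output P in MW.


Step 1: mdot = PI * dP / 1000 = 40.094 * 1258.5 / 1000 = 50.45830 kg/s
Step 2: P = mdot*(h_in - h_out)/1000 = 50.45830*(2716.8 - 2289.2)/1000 = 21.576 MW
P = 21.576 MW


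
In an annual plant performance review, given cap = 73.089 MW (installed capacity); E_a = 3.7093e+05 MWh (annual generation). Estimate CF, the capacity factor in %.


CF = E_a / (cap * 8760) * 100
CF = 3.7093e+05 / (73.089 * 8760) * 100
CF = 57.934 %


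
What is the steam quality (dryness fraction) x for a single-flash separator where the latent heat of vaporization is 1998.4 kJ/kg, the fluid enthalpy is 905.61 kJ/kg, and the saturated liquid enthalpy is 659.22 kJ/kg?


x = (h - hf) / hfg
x = (905.61 - 659.22) / 1998.4
x = 0.12329


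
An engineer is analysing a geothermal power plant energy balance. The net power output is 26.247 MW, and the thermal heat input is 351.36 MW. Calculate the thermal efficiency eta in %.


eta = W_net / Q_in * 100
eta = 26.247 / 351.36 * 100
eta = 7.4701 %


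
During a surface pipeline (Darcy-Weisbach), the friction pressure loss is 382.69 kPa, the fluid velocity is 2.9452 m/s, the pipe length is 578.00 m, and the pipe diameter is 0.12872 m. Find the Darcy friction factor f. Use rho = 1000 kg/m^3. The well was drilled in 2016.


f = dP*1000 / ((L/D)*(rho*vel^2/2))
f = 382.69*1000 / ((578.00/0.12872)*(1000*2.9452^2/2))
f = 0.019650


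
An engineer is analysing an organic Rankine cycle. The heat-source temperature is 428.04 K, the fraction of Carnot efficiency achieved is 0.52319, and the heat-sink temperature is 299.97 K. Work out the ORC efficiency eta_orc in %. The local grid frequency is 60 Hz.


eta_orc = (1 - Tc/Th) * f * 100
eta_orc = (1 - 299.97/428.04) * 0.52319 * 100
eta_orc = 15.654 %


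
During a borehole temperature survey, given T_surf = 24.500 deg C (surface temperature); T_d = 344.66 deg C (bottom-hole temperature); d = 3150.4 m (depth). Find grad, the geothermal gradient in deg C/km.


grad = (T_d - T_surf) / d * 1000
grad = (344.66 - 24.500) / 3150.4 * 1000
grad = 101.63 deg C/km


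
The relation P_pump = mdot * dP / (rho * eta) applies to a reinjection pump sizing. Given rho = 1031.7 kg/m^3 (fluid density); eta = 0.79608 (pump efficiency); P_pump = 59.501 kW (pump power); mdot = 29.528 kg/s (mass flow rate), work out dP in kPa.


dP = P_pump * rho * eta / mdot
dP = 59.501 * 1031.7 * 0.79608 / 29.528
dP = 1655.0 kPa


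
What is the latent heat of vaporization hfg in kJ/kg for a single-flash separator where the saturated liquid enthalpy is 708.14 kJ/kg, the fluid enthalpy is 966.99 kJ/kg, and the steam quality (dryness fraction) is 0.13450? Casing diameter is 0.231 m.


hfg = (h - hf) / x
hfg = (966.99 - 708.14) / 0.13450
hfg = 1924.5 kJ/kg


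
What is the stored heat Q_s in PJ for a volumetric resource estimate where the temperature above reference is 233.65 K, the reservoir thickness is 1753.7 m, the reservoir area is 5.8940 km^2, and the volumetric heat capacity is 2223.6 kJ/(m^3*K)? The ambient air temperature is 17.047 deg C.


Step 1: Vr = A*1e6*hr = 5.894*1e6*1753.7 = 1.033631e+10 m^3
Step 2: Q_s = Vr*rhoc*dT/1e12 = 1.033631e+10*2223.6*233.65/1e12 = 5370.2 PJ
Q_s = 5370.2 PJ


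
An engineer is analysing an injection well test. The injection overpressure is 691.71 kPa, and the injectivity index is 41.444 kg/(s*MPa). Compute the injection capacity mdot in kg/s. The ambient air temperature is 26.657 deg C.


mdot = II * dP / 1000
mdot = 41.444 * 691.71 / 1000
mdot = 28.667 kg/s


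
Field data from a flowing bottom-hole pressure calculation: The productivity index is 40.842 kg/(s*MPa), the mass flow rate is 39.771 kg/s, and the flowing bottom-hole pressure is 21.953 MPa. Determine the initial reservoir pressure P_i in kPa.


P_i = P_wf + mdot / PI
P_i = 21.953 + 39.771 / 40.842
P_i = 22.92678 MPa
Convert: 22.92678 MPa * 1000.0 = 22927 kPa
P_i = 22927 kPa


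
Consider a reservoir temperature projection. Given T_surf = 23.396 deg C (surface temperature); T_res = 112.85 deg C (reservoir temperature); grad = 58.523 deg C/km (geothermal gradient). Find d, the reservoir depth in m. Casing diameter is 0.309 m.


d = (T_res - T_surf) / grad * 1000
d = (112.85 - 23.396) / 58.523 * 1000
d = 1528.5 m


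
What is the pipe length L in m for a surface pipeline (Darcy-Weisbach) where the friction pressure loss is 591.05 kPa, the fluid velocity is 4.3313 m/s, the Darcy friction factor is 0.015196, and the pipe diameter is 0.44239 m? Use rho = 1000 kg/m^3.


L = dP*1000*D / (f*rho*vel^2/2)
L = 591.05*1000*0.44239 / (0.015196*1000*4.3313^2/2)
L = 1834.4 m


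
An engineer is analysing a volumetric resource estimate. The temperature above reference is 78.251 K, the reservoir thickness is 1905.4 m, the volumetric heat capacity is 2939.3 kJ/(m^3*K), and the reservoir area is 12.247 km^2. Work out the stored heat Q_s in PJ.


Step 1: Vr = A*1e6*hr = 12.247*1e6*1905.4 = 2.333543e+10 m^3
Step 2: Q_s = Vr*rhoc*dT/1e12 = 2.333543e+10*2939.3*78.251/1e12 = 5367.2 PJ
Q_s = 5367.2 PJ


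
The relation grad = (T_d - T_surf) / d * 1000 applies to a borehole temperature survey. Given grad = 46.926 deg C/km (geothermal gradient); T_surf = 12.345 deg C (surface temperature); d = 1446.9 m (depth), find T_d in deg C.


T_d = T_surf + grad * d / 1000
T_d = 12.345 + 46.926 * 1446.9 / 1000
T_d = 80.242 deg C


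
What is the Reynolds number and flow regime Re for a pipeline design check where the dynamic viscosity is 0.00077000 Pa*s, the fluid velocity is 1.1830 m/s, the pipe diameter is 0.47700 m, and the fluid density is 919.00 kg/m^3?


Step 1: Re = rho*vel*D/mu = 919.0*1.183*0.477/0.00077 = 6.7348e+05
Step 2: Re = 6.7348e+05 > 4000, so flow is turbulent.
Re = 6.7348e+05 (turbulent)


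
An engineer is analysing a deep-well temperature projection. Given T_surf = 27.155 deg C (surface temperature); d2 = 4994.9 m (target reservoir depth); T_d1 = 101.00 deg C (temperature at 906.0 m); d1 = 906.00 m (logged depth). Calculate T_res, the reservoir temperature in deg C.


Step 1: grad = (T_d1 - T_surf)/d1 * 1000 = (101.0 - 27.155)/906.0 * 1000 = 81.50662 deg C/km
Step 2: T_res = T_surf + grad*d2/1000 = 27.155 + 81.50662*4994.9/1000 = 434.27 deg C
T_res = 434.27 deg C


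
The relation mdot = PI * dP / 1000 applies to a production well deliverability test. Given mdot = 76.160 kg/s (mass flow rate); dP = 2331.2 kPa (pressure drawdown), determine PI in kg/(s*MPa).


PI = mdot * 1000 / dP
PI = 76.160 * 1000 / 2331.2
PI = 32.670 kg/(s*MPa)


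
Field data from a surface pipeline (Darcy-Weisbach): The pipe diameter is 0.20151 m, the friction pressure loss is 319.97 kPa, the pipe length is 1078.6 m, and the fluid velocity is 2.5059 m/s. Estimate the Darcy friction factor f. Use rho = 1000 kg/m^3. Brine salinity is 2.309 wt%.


f = dP*1000 / ((L/D)*(rho*vel^2/2))
f = 319.97*1000 / ((1078.6/0.20151)*(1000*2.5059^2/2))
f = 0.019039


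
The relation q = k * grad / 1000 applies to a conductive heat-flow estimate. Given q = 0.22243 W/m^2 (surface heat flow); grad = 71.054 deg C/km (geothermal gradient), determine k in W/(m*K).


k = q * 1000 / grad
k = 0.22243 * 1000 / 71.054
k = 3.1304 W/(m*K)


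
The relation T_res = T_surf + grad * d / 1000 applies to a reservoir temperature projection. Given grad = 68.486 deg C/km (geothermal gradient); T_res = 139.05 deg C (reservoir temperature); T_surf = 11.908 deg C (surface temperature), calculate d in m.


d = (T_res - T_surf) / grad * 1000
d = (139.05 - 11.908) / 68.486 * 1000
d = 1856.5 m


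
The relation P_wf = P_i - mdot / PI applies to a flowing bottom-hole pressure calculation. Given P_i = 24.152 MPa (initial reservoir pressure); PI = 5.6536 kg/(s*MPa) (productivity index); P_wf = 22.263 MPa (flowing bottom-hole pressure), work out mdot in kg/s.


mdot = (P_i - P_wf) * PI
mdot = (24.152 - 22.263) * 5.6536
mdot = 10.680 kg/s


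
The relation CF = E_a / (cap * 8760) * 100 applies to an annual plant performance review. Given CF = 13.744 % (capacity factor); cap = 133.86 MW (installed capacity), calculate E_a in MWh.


E_a = CF / 100 * cap * 8760
E_a = 13.744 / 100 * 133.86 * 8760
E_a = 1.6116e+05 MWh


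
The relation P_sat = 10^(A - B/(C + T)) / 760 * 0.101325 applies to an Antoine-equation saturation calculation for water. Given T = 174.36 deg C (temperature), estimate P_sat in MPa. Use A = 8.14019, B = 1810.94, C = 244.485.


P_sat = 10^(A - B/(C + T)) / 760 * 0.101325
P_sat = 10^(8.14019 - 1810.94/(244.485 + 174.36)) / 760 * 0.101325
P_sat = 0.87386 MPa


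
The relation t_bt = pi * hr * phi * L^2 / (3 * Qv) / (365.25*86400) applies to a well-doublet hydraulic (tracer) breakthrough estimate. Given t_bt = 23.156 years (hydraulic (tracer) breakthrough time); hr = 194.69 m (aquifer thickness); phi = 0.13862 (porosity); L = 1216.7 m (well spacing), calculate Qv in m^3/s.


Qv = pi*hr*phi*L^2 / (3*t_bt*365.25*86400)
Qv = pi*194.69*0.13862*1216.7^2 / (3*23.156*365.25*86400)
Qv = 0.057253 m^3/s


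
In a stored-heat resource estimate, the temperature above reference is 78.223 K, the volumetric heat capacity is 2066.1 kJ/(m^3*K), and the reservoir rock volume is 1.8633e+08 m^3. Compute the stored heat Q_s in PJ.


Q_s = Vr * rhoc * dT / 1e12
Q_s = 1.8633e+08 * 2066.1 * 78.223 / 1e12
Q_s = 30.114 PJ


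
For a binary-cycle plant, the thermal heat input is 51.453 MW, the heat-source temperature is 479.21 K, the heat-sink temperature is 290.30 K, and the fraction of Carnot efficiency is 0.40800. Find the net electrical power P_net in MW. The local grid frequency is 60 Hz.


Step 1: eta = (1 - Tc/Th)*f = (1 - 290.3/479.21)*0.408 = 0.1608382
Step 2: P_net = eta * Q_in = 0.1608382 * 51.453 = 8.2756 MW
P_net = 8.2756 MW


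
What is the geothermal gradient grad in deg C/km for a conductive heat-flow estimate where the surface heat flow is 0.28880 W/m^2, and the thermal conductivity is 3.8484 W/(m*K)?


grad = q * 1000 / k
grad = 0.28880 * 1000 / 3.8484
grad = 75.044 deg C/km


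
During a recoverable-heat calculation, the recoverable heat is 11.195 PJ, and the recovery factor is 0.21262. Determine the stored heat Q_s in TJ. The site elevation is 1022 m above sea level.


Q_s = Q_rec / RF
Q_s = 11.195 / 0.21262
Q_s = 52.65262 PJ
Convert: 52.65262 PJ * 1000.0 = 52653 TJ
Q_s = 52653 TJ


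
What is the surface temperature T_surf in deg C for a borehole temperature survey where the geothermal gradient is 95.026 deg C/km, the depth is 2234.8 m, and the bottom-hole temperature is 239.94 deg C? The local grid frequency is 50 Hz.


T_surf = T_d - grad * d / 1000
T_surf = 239.94 - 95.026 * 2234.8 / 1000
T_surf = 27.576 deg C


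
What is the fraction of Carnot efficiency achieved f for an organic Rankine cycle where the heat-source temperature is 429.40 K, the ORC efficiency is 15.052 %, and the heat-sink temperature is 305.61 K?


f = (eta_orc/100) / (1 - Tc/Th)
f = (15.052/100) / (1 - 305.61/429.40)
f = 0.52212


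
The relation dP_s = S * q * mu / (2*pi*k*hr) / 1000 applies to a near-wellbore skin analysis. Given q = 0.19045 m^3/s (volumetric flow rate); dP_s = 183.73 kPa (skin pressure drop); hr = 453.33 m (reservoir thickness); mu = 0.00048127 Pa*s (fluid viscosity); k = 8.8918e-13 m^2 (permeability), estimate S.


S = dP_s * 1000 * 2*pi*k*hr / (q*mu)
S = 183.73 * 1000 * 2*pi*8.8918e-13*453.33 / (0.19045*0.00048127)
S = 5.0768


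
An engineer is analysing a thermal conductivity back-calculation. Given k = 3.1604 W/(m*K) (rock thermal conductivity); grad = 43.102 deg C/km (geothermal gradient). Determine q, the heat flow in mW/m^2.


q = k * grad / 1000
q = 3.1604 * 43.102 / 1000
q = 0.1362196 W/m^2
Convert: 0.1362196 W/m^2 * 1000.0 = 136.22 mW/m^2
q = 136.22 mW/m^2


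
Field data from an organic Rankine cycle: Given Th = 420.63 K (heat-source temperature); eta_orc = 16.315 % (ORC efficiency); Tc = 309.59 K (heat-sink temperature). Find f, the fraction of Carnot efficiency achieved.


f = (eta_orc/100) / (1 - Tc/Th)
f = (16.315/100) / (1 - 309.59/420.63)
f = 0.61803


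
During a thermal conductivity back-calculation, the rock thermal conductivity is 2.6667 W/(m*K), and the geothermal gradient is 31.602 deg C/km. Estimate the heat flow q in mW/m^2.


q = k * grad / 1000
q = 2.6667 * 31.602 / 1000
q = 0.08427305 W/m^2
Convert: 0.08427305 W/m^2 * 1000.0 = 84.273 mW/m^2
q = 84.273 mW/m^2


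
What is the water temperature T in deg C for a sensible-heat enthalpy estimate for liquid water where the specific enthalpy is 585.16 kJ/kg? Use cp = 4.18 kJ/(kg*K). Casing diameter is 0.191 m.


T = h / cp
T = 585.16 / 4.18
T = 139.99 deg C


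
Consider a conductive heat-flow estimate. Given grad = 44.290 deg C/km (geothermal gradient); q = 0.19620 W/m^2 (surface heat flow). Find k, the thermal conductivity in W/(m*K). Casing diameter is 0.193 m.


k = q * 1000 / grad
k = 0.19620 * 1000 / 44.290
k = 4.4299 W/(m*K)


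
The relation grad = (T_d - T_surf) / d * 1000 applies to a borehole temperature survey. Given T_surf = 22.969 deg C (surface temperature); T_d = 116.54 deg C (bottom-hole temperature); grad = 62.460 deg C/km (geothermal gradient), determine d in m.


d = (T_d - T_surf) / grad * 1000
d = (116.54 - 22.969) / 62.460 * 1000
d = 1498.1 m


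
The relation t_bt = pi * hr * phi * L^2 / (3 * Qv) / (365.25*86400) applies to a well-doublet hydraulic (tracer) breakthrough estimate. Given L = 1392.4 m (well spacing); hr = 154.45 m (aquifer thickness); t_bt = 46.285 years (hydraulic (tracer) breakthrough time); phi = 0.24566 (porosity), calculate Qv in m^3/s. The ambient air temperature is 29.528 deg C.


Qv = pi*hr*phi*L^2 / (3*t_bt*365.25*86400)
Qv = pi*154.45*0.24566*1392.4^2 / (3*46.285*365.25*86400)
Qv = 0.052739 m^3/s


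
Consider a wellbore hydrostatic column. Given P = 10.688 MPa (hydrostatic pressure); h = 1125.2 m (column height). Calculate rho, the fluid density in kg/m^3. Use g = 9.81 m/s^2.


rho = P * 1e6 / (g * h)
rho = 10.688 * 1e6 / (9.81 * 1125.2)
rho = 968.27 kg/m^3


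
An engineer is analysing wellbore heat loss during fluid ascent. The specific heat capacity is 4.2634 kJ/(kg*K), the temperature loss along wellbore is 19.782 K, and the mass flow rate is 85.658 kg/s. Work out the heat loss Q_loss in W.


Q_loss = mdot * cp * dT
Q_loss = 85.658 * 4.2634 * 19.782
Q_loss = 7224.274 kW
Convert: 7224.274 kW * 1000.0 = 7.2243e+06 W
Q_loss = 7.2243e+06 W


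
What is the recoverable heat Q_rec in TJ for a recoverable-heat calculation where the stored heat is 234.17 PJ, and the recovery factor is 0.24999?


Q_rec = Q_s * RF
Q_rec = 234.17 * 0.24999
Q_rec = 58.54016 PJ
Convert: 58.54016 PJ * 1000.0 = 58540 TJ
Q_rec = 58540 TJ


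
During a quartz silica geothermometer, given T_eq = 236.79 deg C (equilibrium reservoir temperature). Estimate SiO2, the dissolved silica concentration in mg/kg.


SiO2 = 10^(5.19 - 1309/(T_eq + 273.15))
SiO2 = 10^(5.19 - 1309/(236.79 + 273.15))
SiO2 = 419.79 mg/kg


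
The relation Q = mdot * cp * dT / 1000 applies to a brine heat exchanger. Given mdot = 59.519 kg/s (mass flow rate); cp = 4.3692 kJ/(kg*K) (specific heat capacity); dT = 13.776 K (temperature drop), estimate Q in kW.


Q = mdot * cp * dT / 1000
Q = 59.519 * 4.3692 * 13.776 / 1000
Q = 3.582455 MW
Convert: 3.582455 MW * 1000.0 = 3582.5 kW
Q = 3582.5 kW


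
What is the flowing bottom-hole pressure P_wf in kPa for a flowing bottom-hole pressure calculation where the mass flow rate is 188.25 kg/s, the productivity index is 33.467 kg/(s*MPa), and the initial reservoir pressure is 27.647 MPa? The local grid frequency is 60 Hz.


P_wf = P_i - mdot / PI
P_wf = 27.647 - 188.25 / 33.467
P_wf = 22.02206 MPa
Convert: 22.02206 MPa * 1000.0 = 22022 kPa
P_wf = 22022 kPa


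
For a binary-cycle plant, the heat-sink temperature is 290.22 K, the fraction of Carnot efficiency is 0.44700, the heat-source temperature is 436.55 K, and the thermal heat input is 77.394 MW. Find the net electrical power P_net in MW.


Step 1: eta = (1 - Tc/Th)*f = (1 - 290.22/436.55)*0.447 = 0.1498328
Step 2: P_net = eta * Q_in = 0.1498328 * 77.394 = 11.596 MW
P_net = 11.596 MW


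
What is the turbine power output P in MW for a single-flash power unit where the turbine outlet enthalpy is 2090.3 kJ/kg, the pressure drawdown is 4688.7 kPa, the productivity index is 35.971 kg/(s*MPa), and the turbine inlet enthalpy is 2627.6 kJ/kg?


Step 1: mdot = PI * dP / 1000 = 35.971 * 4688.7 / 1000 = 168.6572 kg/s
Step 2: P = mdot*(h_in - h_out)/1000 = 168.6572*(2627.6 - 2090.3)/1000 = 90.620 MW
P = 90.620 MW


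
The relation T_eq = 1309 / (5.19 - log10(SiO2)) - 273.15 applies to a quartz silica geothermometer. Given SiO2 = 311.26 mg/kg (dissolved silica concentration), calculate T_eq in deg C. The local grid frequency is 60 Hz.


T_eq = 1309 / (5.19 - log10(SiO2)) - 273.15
T_eq = 1309 / (5.19 - log10(311.26)) - 273.15
T_eq = 212.23 deg C


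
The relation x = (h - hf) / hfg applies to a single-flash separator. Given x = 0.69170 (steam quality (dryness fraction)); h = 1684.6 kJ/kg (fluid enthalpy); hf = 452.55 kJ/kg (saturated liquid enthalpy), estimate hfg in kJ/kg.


hfg = (h - hf) / x
hfg = (1684.6 - 452.55) / 0.69170
hfg = 1781.2 kJ/kg


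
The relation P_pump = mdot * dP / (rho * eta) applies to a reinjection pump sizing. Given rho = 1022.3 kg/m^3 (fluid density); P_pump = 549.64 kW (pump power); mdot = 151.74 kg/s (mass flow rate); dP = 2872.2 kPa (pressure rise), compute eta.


eta = mdot * dP / (rho * P_pump)
eta = 151.74 * 2872.2 / (1022.3 * 549.64)
eta = 0.77564


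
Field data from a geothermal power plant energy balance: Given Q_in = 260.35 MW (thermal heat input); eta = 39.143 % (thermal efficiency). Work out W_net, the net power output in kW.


W_net = eta / 100 * Q_in
W_net = 39.143 / 100 * 260.35
W_net = 101.9088 MW
Convert: 101.9088 MW * 1000.0 = 1.0191e+05 kW
W_net = 1.0191e+05 kW


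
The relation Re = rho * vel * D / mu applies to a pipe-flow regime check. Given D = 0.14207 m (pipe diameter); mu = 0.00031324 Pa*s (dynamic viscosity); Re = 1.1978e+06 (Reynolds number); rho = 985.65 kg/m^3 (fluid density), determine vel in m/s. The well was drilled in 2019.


vel = Re * mu / (rho * D)
vel = 1.1978e+06 * 0.00031324 / (985.65 * 0.14207)
vel = 2.6794 m/s


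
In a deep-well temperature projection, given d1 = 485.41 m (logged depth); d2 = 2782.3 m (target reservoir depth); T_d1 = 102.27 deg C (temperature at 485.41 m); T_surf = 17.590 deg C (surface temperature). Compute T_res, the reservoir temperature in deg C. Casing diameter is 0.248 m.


Step 1: grad = (T_d1 - T_surf)/d1 * 1000 = (102.27 - 17.59)/485.41 * 1000 = 174.4505 deg C/km
Step 2: T_res = T_surf + grad*d2/1000 = 17.59 + 174.4505*2782.3/1000 = 502.96 deg C
T_res = 502.96 deg C


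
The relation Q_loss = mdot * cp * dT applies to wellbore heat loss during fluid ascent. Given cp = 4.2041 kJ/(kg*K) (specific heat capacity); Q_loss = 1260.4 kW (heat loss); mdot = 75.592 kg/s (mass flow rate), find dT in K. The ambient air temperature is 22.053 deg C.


dT = Q_loss / (mdot * cp)
dT = 1260.4 / (75.592 * 4.2041)
dT = 3.9661 K


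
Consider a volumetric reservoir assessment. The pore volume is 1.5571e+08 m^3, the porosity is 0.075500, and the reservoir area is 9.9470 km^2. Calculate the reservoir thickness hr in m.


hr = Vp / (A * 1e6 * phi)
hr = 1.5571e+08 / (9.9470 * 1e6 * 0.075500)
hr = 207.34 m


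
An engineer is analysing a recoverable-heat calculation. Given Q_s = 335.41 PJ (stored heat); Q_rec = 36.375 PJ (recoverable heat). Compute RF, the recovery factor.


RF = Q_rec / Q_s
RF = 36.375 / 335.41
RF = 0.10845


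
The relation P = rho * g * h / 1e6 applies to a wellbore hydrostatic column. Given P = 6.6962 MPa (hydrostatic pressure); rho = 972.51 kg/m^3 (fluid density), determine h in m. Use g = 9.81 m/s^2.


h = P * 1e6 / (g * rho)
h = 6.6962 * 1e6 / (9.81 * 972.51)
h = 701.88 m


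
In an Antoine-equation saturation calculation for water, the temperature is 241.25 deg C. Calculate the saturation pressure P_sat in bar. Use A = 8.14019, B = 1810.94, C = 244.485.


P_sat = 10^(A - B/(C + T)) / 760 * 0.101325
P_sat = 10^(8.14019 - 1810.94/(244.485 + 241.25)) / 760 * 0.101325
P_sat = 3.442280 MPa
Convert: 3.442280 MPa * 10.0 = 34.423 bar
P_sat = 34.423 bar


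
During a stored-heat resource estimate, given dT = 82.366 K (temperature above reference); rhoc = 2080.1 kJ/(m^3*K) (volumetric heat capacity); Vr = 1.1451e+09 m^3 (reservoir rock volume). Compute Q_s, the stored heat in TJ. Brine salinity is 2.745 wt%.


Q_s = Vr * rhoc * dT / 1e12
Q_s = 1.1451e+09 * 2080.1 * 82.366 / 1e12
Q_s = 196.1894 PJ
Convert: 196.1894 PJ * 1000.0 = 1.9619e+05 TJ
Q_s = 1.9619e+05 TJ


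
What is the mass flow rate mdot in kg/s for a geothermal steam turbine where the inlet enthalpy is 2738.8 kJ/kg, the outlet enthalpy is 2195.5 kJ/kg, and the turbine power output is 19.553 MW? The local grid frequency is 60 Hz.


mdot = P * 1000 / (h_in - h_out)
mdot = 19.553 * 1000 / (2738.8 - 2195.5)
mdot = 35.989 kg/s


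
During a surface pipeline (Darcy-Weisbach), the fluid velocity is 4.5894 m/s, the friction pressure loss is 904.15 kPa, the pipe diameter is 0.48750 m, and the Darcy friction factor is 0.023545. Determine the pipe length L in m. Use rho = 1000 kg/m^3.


L = dP*1000*D / (f*rho*vel^2/2)
L = 904.15*1000*0.48750 / (0.023545*1000*4.5894^2/2)
L = 1777.6 m


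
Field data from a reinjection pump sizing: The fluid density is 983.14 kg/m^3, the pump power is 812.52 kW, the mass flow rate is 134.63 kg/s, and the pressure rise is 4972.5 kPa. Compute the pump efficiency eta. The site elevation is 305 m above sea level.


eta = mdot * dP / (rho * P_pump)
eta = 134.63 * 4972.5 / (983.14 * 812.52)
eta = 0.83804


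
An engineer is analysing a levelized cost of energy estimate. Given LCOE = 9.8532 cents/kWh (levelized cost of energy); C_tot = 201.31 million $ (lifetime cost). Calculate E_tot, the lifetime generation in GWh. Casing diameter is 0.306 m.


E_tot = C_tot / LCOE * 100
E_tot = 201.31 / 9.8532 * 100
E_tot = 2043.1 GWh


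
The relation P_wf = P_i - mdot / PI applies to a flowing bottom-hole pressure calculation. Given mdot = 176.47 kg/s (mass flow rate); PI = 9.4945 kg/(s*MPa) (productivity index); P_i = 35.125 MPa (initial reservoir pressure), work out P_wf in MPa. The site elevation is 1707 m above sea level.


P_wf = P_i - mdot / PI
P_wf = 35.125 - 176.47 / 9.4945
P_wf = 16.538 MPa


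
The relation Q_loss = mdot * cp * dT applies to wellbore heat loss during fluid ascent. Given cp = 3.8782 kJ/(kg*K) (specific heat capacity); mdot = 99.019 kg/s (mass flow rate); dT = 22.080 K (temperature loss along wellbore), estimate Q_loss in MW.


Q_loss = mdot * cp * dT
Q_loss = 99.019 * 3.8782 * 22.080
Q_loss = 8479.062 kW
Convert: 8479.062 kW * 0.001 = 8.4791 MW
Q_loss = 8.4791 MW


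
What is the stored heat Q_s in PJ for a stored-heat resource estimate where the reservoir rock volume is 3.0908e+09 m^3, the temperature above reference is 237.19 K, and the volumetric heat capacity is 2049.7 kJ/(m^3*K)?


Q_s = Vr * rhoc * dT / 1e12
Q_s = 3.0908e+09 * 2049.7 * 237.19 / 1e12
Q_s = 1502.6 PJ


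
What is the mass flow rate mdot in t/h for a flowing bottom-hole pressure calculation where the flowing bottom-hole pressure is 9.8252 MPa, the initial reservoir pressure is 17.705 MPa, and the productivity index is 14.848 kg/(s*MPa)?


mdot = (P_i - P_wf) * PI
mdot = (17.705 - 9.8252) * 14.848
mdot = 116.9993 kg/s
Convert: 116.9993 kg/s * 3.6 = 421.20 t/h
mdot = 421.20 t/h


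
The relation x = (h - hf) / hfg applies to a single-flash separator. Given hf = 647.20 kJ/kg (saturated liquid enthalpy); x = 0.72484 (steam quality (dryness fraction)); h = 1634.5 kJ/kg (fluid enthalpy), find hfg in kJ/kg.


hfg = (h - hf) / x
hfg = (1634.5 - 647.20) / 0.72484
hfg = 1362.1 kJ/kg


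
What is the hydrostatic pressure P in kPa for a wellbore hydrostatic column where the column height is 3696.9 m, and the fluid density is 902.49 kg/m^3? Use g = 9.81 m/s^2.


P = rho * g * h / 1e6
P = 902.49 * 9.81 * 3696.9 / 1e6
P = 32.73023 MPa
Convert: 32.73023 MPa * 1000.0 = 32730 kPa
P = 32730 kPa


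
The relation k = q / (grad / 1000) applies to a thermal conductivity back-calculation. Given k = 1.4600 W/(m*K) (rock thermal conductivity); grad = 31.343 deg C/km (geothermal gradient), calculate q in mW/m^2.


q = k * grad / 1000
q = 1.4600 * 31.343 / 1000
q = 0.04576078 W/m^2
Convert: 0.04576078 W/m^2 * 1000.0 = 45.761 mW/m^2
q = 45.761 mW/m^2


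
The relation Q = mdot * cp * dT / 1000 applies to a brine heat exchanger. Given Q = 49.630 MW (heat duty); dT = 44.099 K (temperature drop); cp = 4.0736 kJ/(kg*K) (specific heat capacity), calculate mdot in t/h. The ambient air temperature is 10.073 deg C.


mdot = Q * 1000 / (cp * dT)
mdot = 49.630 * 1000 / (4.0736 * 44.099)
mdot = 276.2722 kg/s
Convert: 276.2722 kg/s * 3.6 = 994.58 t/h
mdot = 994.58 t/h


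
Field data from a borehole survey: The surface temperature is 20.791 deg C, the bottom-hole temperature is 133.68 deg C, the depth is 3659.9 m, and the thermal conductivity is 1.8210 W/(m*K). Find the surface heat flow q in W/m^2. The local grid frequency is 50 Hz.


Step 1: grad = (T_d - T_surf)/d * 1000 = (133.68 - 20.791)/3659.9 * 1000 = 30.84483 deg C/km
Step 2: q = k * grad / 1000 = 1.821 * 30.84483 / 1000 = 0.056168 W/m^2
q = 0.056168 W/m^2


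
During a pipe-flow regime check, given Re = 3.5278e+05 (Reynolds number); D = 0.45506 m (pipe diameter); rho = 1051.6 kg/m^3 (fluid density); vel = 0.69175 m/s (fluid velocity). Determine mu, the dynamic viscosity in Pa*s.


mu = rho * vel * D / Re
mu = 1051.6 * 0.69175 * 0.45506 / 3.5278e+05
mu = 0.00093835 Pa*s


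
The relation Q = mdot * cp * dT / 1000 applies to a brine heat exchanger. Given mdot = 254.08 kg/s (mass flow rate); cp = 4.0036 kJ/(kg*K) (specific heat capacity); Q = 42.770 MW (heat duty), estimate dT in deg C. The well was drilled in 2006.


dT = Q * 1000 / (mdot * cp)
dT = 42.770 * 1000 / (254.08 * 4.0036)
dT = 42.04536 K
Convert (temperature difference, 1 K = 1 deg C): 42.04536 K = 42.04536 deg C
dT = 42.045 deg C


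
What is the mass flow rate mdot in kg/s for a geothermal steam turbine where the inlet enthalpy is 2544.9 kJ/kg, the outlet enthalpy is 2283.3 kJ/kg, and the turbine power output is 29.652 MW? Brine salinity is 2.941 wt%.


mdot = P * 1000 / (h_in - h_out)
mdot = 29.652 * 1000 / (2544.9 - 2283.3)
mdot = 113.35 kg/s


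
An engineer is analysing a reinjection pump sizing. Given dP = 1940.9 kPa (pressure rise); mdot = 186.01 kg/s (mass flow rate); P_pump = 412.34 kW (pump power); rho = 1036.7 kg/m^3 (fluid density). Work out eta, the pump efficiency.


eta = mdot * dP / (rho * P_pump)
eta = 186.01 * 1940.9 / (1036.7 * 412.34)
eta = 0.84456


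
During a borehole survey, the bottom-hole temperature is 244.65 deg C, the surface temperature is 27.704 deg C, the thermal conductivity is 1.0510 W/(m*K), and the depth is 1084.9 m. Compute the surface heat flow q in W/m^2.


Step 1: grad = (T_d - T_surf)/d * 1000 = (244.65 - 27.704)/1084.9 * 1000 = 199.9687 deg C/km
Step 2: q = k * grad / 1000 = 1.051 * 199.9687 / 1000 = 0.21017 W/m^2
q = 0.21017 W/m^2


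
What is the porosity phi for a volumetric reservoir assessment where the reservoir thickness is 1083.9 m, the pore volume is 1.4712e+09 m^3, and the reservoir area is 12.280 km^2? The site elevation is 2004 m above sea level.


phi = Vp / (A * 1e6 * hr)
phi = 1.4712e+09 / (12.280 * 1e6 * 1083.9)
phi = 0.11053


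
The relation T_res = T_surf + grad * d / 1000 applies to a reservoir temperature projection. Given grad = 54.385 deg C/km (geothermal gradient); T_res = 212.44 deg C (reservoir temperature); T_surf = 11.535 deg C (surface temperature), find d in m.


d = (T_res - T_surf) / grad * 1000
d = (212.44 - 11.535) / 54.385 * 1000
d = 3694.1 m


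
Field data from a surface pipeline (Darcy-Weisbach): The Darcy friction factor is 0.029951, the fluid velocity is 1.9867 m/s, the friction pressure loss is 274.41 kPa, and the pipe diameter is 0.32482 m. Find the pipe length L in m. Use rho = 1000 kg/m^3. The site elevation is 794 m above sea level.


L = dP*1000*D / (f*rho*vel^2/2)
L = 274.41*1000*0.32482 / (0.029951*1000*1.9867^2/2)
L = 1508.0 m


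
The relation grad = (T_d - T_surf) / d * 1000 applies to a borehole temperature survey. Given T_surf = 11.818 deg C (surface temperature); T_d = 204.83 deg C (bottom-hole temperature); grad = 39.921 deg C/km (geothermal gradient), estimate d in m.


d = (T_d - T_surf) / grad * 1000
d = (204.83 - 11.818) / 39.921 * 1000
d = 4834.8 m


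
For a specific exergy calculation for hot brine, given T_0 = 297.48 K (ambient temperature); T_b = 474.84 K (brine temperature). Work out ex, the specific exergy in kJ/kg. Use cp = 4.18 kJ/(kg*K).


ex = cp * ((T_b - T_0) - T_0 * ln(T_b/T_0))
ex = 4.18 * ((474.84 - 297.48) - 297.48 * ln(474.84/297.48))
ex = 159.88 kJ/kg


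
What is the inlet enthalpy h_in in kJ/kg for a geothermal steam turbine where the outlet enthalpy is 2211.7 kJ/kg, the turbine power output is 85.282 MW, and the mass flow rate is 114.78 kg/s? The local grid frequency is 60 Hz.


h_in = h_out + P * 1000 / mdot
h_in = 2211.7 + 85.282 * 1000 / 114.78
h_in = 2954.7 kJ/kg


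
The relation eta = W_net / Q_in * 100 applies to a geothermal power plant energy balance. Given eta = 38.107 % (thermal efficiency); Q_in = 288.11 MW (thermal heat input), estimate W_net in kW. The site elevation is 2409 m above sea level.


W_net = eta / 100 * Q_in
W_net = 38.107 / 100 * 288.11
W_net = 109.7901 MW
Convert: 109.7901 MW * 1000.0 = 1.0979e+05 kW
W_net = 1.0979e+05 kW


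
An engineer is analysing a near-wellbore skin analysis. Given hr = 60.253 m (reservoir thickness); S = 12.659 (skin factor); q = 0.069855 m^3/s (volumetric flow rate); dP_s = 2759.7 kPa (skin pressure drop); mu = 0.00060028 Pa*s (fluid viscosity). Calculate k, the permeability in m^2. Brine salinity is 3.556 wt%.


k = S*q*mu / (2*pi*dP_s*1000*hr)
k = 12.659*0.069855*0.00060028 / (2*pi*2759.7*1000*60.253)
k = 5.0808e-13 m^2


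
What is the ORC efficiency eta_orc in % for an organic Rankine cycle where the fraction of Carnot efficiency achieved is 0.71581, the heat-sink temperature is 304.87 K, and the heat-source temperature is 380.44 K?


eta_orc = (1 - Tc/Th) * f * 100
eta_orc = (1 - 304.87/380.44) * 0.71581 * 100
eta_orc = 14.219 %


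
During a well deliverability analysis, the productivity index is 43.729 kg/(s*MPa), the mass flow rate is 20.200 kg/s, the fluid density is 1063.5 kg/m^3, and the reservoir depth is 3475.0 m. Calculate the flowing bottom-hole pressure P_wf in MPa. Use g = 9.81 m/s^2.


Step 1: P_i = rho*g*h/1e6 = 1063.5*9.81*3475.0/1e6 = 36.25445 MPa
Step 2: P_wf = P_i - mdot/PI = 36.25445 - 20.2/43.729 = 35.793 MPa
P_wf = 35.793 MPa
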